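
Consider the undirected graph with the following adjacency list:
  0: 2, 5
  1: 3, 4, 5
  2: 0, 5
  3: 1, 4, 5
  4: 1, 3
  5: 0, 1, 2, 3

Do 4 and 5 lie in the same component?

Yes

From 4 we can reach 0, 1, 2, 3, 4, 5, which includes 5.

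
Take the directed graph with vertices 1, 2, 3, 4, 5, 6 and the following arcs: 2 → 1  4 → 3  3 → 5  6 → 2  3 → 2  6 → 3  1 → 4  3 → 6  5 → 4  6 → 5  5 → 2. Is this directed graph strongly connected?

From 2 we can reach every vertex (1, 2, 3, 4, 5, 6), and every vertex can reach 2 (1, 2, 3, 4, 5, 6). So the whole graph is one strongly connected component.

Yes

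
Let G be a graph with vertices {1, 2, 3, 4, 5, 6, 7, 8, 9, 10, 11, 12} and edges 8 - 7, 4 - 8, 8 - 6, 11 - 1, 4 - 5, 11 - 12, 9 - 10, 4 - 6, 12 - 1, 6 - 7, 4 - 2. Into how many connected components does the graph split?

4

3 is isolated — a component by itself.
Starting from 9 we can reach 9, 10. That is one component of size 2.
Starting from 1 we can reach 1, 11, 12. That is one component of size 3.
Starting from 2 we can reach 2, 4, 5, 6, 7, 8. That is one component of size 6.
Total: 4 components.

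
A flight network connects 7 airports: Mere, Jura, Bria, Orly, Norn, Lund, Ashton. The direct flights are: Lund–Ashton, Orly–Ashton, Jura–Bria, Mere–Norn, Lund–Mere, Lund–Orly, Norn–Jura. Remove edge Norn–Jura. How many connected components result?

2

Before removal there is 1 component.
Norn–Jura is a bridge — removing it separates Norn's side from Jura's side.
After removal: 2 components.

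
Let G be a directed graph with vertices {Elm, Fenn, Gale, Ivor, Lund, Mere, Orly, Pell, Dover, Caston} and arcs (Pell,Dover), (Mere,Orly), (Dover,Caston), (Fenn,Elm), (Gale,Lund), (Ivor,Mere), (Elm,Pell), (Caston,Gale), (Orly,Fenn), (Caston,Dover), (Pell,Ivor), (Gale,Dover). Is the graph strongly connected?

No

There is no directed path from Caston to Pell, so the graph is not strongly connected.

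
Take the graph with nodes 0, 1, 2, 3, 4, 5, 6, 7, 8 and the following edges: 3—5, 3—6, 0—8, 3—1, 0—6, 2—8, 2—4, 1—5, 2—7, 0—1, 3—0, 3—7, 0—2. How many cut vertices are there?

1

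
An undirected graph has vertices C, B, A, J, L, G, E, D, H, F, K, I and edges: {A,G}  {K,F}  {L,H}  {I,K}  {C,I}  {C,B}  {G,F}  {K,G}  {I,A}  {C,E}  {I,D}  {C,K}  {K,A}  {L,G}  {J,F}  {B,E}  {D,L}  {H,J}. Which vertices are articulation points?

C

Removing C increases the component count from 1 to 2, so C is a cut vertex.
By contrast removing D leaves 1 component; it is not a cut vertex. No other vertex is a cut vertex either.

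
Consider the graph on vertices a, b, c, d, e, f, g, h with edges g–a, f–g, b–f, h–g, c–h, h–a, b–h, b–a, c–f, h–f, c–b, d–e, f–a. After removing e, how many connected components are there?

2

With e gone, the remaining components are: {d}; {a, b, c, f, g, h}.
That is 2 components.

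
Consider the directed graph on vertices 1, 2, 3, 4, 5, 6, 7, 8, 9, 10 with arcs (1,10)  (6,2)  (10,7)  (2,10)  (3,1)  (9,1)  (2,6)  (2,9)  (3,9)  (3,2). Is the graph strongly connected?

There is no directed path from 8 to 6, so the graph is not strongly connected.

No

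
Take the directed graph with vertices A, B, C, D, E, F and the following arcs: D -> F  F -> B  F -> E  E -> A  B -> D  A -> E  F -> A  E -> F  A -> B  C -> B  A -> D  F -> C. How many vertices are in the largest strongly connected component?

6

{A, B, C, D, E, F} are all mutually reachable — one SCC of size 6.
The largest has 6 vertices.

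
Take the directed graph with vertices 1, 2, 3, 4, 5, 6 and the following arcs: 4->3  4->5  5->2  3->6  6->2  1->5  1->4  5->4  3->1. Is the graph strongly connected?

No

There is no directed path from 2 to 5, so the graph is not strongly connected.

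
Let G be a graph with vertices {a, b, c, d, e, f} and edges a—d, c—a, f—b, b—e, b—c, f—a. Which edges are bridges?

a-d, b-e

The edges on the cycle f-b-c-a-f are not bridges since each lies on that cycle.
But removing b—e disconnects b from e; removing a—d disconnects a from d — these are bridges.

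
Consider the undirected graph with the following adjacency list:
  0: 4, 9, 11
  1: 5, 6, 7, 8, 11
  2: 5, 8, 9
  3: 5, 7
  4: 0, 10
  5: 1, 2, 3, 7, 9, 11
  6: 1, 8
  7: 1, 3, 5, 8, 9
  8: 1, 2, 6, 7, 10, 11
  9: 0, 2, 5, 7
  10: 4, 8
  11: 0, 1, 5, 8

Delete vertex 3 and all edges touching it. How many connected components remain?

1

With 3 gone, the remaining components are: {0, 1, 2, 4, 5, 6, 7, 8, 9, 10, 11}.
That is 1 component.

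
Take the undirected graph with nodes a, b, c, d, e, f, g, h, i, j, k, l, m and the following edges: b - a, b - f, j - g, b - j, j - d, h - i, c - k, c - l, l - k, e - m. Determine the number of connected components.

4

Starting from e we can reach e, m. That is one component of size 2.
Starting from h we can reach h, i. That is one component of size 2.
Starting from c we can reach c, k, l. That is one component of size 3.
Starting from a we can reach a, b, d, f, g, j. That is one component of size 6.
Total: 4 components.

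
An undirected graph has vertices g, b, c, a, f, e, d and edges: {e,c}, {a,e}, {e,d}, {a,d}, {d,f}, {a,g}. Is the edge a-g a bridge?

Yes

Removing a-g leaves no path between a and g: the component count goes from 2 to 3. So it is a bridge.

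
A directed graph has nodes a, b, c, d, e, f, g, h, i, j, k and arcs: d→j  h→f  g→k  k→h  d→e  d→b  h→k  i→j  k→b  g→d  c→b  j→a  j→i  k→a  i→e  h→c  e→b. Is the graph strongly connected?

There is no directed path from c to a, so the graph is not strongly connected.

No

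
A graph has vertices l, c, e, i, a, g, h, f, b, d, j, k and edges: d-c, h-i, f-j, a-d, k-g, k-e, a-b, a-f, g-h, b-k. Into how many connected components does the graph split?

2

l is isolated — a component by itself.
Starting from a we can reach a, b, c, d, e, f, g, h, i, j, k. That is one component of size 11.
Total: 2 components.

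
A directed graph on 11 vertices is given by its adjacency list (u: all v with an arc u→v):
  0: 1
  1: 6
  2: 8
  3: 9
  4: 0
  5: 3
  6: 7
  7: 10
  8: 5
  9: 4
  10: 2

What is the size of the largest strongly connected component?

{0, 1, 2, 3, 4, 5, 6, 7, 8, 9, 10} are all mutually reachable — one SCC of size 11.
The largest has 11 vertices.

11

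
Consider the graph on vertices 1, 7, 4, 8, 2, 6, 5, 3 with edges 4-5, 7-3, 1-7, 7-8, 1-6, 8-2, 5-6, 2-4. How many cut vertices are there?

Removing 7 increases the component count from 1 to 2, so 7 is a cut vertex.
By contrast removing 6 leaves 1 component; it is not a cut vertex. No other vertex is a cut vertex either.

1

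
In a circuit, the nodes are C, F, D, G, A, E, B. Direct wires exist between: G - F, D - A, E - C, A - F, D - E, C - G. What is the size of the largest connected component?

6

B is isolated — a component by itself.
Starting from A we can reach A, C, D, E, F, G. That is one component of size 6.
The largest has 6 vertices.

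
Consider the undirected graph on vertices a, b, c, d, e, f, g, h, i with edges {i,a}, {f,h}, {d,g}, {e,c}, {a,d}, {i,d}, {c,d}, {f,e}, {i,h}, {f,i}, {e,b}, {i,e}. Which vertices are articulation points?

d, e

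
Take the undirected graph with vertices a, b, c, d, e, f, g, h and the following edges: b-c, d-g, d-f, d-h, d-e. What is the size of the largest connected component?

5

a is isolated — a component by itself.
Starting from b we can reach b, c. That is one component of size 2.
Starting from d we can reach d, e, f, g, h. That is one component of size 5.
The largest has 5 vertices.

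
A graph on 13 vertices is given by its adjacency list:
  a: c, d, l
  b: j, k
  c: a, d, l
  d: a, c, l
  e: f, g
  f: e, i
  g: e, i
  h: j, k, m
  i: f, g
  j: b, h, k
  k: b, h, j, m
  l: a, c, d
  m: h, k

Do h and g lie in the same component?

No

The component containing h is {b, h, j, k, m}, and g is not in it.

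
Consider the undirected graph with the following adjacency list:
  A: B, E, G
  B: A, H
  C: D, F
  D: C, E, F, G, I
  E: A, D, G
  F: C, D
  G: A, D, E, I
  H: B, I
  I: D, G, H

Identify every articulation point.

Removing D increases the component count from 1 to 2, so D is a cut vertex.
By contrast removing G leaves 1 component; it is not a cut vertex. No other vertex is a cut vertex either.

D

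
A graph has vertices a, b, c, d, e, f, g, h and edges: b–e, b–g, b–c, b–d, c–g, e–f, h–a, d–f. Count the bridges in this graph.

The edges on the cycle b-c-g-b are not bridges since each lies on that cycle.
But removing h–a disconnects h from a — this is a bridge.

1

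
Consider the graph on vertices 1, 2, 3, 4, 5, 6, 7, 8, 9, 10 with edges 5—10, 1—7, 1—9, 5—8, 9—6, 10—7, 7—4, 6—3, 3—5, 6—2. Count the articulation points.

3

Removing 5 increases the component count from 1 to 2, so 5 is a cut vertex.
Removing 6 increases the component count from 1 to 2, so 6 is a cut vertex.
Removing 7 increases the component count from 1 to 2, so 7 is a cut vertex.
By contrast removing 1 leaves 1 component; it is not a cut vertex. No other vertex is a cut vertex either.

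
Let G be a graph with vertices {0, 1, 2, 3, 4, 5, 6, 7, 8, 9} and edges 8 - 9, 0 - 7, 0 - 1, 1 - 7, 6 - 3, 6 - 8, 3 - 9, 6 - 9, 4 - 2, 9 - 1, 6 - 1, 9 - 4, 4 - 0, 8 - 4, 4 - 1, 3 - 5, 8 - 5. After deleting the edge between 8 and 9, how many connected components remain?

1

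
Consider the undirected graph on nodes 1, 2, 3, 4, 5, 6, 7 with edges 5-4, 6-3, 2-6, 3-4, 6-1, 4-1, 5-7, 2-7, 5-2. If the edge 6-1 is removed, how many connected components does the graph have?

1

6 and 1 are still connected via 6-3-4-1, so the component count stays at 1.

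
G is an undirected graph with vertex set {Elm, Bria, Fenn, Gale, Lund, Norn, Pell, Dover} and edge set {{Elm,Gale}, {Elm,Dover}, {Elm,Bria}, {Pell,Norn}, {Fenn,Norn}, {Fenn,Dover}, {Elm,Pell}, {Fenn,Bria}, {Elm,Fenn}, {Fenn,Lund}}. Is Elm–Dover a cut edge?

After removing Elm–Dover, the path Elm-Fenn-Dover still connects them, so the edge is not a bridge.

No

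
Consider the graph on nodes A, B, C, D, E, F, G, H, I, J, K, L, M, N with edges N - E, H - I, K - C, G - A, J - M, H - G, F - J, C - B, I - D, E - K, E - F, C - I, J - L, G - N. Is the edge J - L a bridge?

Removing J - L leaves no path between J and L: the component count goes from 1 to 2. So it is a bridge.

Yes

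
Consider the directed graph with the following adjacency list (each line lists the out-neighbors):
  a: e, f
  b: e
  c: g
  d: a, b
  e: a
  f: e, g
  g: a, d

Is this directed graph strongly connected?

No

There is no directed path from b to c, so the graph is not strongly connected.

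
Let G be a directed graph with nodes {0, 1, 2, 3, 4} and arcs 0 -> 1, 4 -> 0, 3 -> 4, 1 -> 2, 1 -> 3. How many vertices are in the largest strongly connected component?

{0, 1, 3, 4} are all mutually reachable — one SCC of size 4.
{2} is an SCC by itself.
The largest has 4 vertices.

4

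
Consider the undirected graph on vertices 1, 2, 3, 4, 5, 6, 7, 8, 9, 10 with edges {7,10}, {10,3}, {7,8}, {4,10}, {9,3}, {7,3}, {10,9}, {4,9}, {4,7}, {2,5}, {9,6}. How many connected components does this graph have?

3

1 is isolated — a component by itself.
Starting from 2 we can reach 2, 5. That is one component of size 2.
Starting from 3 we can reach 3, 4, 6, 7, 8, 9, 10. That is one component of size 7.
Total: 3 components.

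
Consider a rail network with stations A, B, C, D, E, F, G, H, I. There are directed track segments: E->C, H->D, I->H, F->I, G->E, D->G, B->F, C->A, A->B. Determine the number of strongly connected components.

1

{A, B, C, D, E, F, G, H, I} are all mutually reachable — one SCC of size 9.
That gives 1 strongly connected component.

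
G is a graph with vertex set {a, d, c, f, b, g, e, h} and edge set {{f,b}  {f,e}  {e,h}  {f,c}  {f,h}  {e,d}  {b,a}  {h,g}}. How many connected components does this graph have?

1

Starting from a we can reach a, b, c, d, e, f, g, h. That is one component of size 8.
Total: 1 component.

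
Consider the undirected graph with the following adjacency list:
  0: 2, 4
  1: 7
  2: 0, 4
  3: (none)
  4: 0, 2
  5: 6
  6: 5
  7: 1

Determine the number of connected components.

4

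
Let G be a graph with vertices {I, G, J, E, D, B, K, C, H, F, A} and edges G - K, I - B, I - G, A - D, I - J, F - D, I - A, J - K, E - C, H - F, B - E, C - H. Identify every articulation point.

Removing I increases the component count from 1 to 2, so I is a cut vertex.
By contrast removing D leaves 1 component; it is not a cut vertex. No other vertex is a cut vertex either.

I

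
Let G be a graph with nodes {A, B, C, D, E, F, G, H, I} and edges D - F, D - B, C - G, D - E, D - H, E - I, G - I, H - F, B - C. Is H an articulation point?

Deleting H leaves 2 components (was 2), so H is not a cut vertex.

No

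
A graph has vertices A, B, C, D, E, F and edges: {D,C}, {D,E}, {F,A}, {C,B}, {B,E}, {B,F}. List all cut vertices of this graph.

B, F

Removing B increases the component count from 1 to 2, so B is a cut vertex.
Removing F increases the component count from 1 to 2, so F is a cut vertex.
By contrast removing D leaves 1 component; it is not a cut vertex. No other vertex is a cut vertex either.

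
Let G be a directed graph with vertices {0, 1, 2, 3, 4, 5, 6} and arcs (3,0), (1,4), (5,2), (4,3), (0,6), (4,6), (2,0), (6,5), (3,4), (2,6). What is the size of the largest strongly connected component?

{0, 2, 5, 6} are all mutually reachable — one SCC of size 4.
{3, 4} are all mutually reachable — one SCC of size 2.
{1} is an SCC by itself.
The largest has 4 vertices.

4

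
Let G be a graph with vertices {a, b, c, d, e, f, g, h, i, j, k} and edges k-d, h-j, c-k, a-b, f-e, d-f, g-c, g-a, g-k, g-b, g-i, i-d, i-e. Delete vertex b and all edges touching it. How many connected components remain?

With b gone, the remaining components are: {h, j}; {a, c, d, e, f, g, i, k}.
That is 2 components.

2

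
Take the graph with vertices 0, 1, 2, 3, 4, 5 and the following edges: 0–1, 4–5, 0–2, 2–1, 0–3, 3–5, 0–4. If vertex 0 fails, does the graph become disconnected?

Yes

Deleting 0 raises the number of components from 1 to 2, so 0 is a cut vertex.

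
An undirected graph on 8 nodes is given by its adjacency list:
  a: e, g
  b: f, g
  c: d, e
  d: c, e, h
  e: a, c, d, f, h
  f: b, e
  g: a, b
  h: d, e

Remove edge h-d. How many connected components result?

h and d are still connected via h-e-d, so the component count stays at 1.

1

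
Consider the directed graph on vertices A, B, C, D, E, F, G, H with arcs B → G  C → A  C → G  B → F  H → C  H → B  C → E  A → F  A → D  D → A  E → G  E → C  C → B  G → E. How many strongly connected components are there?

4

{B, C, E, G} are all mutually reachable — one SCC of size 4.
{A, D} are all mutually reachable — one SCC of size 2.
{F} is an SCC by itself.
{H} is an SCC by itself.
That gives 4 strongly connected components.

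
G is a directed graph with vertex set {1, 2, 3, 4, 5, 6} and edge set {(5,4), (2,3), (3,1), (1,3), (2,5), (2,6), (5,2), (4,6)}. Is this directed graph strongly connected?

No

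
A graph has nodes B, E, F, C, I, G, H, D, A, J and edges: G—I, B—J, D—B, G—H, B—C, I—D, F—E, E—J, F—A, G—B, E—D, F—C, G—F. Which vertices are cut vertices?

F, G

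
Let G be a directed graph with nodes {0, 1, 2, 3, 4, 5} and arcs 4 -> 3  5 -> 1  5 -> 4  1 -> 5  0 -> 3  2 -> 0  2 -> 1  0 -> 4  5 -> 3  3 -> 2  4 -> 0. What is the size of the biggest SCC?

6

{0, 1, 2, 3, 4, 5} are all mutually reachable — one SCC of size 6.
The largest has 6 vertices.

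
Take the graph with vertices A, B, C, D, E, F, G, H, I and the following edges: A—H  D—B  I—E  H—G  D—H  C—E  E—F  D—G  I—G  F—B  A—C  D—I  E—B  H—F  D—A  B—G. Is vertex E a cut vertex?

Deleting E leaves 1 component (was 1) (its neighbors B, C, F, I remain connected to each other), so E is not a cut vertex.

No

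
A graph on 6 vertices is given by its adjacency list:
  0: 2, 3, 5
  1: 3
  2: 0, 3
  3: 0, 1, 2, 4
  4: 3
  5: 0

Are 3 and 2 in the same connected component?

Yes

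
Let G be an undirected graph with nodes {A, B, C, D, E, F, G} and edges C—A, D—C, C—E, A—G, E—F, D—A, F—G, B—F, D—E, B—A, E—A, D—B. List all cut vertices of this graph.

Removing B, for instance, still leaves 1 component. No single vertex removal increases the component count — the graph has no articulation points.

none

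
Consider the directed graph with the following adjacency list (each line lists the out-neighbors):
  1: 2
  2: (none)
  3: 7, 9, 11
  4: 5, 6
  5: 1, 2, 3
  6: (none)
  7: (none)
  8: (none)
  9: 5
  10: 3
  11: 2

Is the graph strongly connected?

There is no directed path from 10 to 8, so the graph is not strongly connected.

No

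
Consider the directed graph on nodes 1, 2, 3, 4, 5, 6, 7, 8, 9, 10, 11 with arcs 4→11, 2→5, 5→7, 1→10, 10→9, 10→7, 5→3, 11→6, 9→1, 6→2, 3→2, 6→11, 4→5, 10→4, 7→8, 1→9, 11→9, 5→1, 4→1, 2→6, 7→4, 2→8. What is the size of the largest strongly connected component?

10

{1, 2, 3, 4, 5, 6, 7, 9, 10, 11} are all mutually reachable — one SCC of size 10.
{8} is an SCC by itself.
The largest has 10 vertices.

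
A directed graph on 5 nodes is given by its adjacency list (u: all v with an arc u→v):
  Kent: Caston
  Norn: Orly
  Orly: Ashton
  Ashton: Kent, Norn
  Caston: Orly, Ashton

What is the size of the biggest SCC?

5

{Kent, Norn, Orly, Ashton, Caston} are all mutually reachable — one SCC of size 5.
The largest has 5 vertices.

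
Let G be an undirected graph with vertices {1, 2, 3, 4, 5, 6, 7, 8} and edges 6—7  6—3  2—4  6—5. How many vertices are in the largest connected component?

4

1 is isolated — a component by itself.
8 is isolated — a component by itself.
Starting from 2 we can reach 2, 4. That is one component of size 2.
Starting from 3 we can reach 3, 5, 6, 7. That is one component of size 4.
The largest has 4 vertices.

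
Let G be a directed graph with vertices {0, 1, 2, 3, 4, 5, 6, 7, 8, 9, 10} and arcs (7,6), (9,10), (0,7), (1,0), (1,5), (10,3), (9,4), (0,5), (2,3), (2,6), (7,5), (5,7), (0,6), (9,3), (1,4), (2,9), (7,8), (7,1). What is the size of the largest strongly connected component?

{0, 1, 5, 7} are all mutually reachable — one SCC of size 4.
{4} is an SCC by itself.
{10} is an SCC by itself.
{6} is an SCC by itself.
{8} is an SCC by itself.
(and 3 more singleton SCCs)
The largest has 4 vertices.

4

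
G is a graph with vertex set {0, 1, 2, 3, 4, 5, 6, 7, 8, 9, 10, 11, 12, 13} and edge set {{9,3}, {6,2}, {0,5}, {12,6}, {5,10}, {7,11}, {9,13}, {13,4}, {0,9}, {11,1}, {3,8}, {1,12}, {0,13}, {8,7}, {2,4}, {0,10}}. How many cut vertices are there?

Removing 0 increases the component count from 1 to 2, so 0 is a cut vertex.
By contrast removing 13 leaves 1 component; it is not a cut vertex. No other vertex is a cut vertex either.

1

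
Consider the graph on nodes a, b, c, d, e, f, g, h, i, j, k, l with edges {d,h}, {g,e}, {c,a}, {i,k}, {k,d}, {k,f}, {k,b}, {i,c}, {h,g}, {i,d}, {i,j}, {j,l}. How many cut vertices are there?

Removing c increases the component count from 1 to 2, so c is a cut vertex.
Removing d increases the component count from 1 to 2, so d is a cut vertex.
Removing g increases the component count from 1 to 2, so g is a cut vertex.
Likewise h, i, j, k are cut vertices.
By contrast removing f leaves 1 component; it is not a cut vertex. No other vertex is a cut vertex either.

7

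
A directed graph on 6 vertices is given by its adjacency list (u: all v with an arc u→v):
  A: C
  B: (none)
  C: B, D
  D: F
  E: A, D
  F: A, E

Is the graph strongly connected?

There is no directed path from B to C, so the graph is not strongly connected.

No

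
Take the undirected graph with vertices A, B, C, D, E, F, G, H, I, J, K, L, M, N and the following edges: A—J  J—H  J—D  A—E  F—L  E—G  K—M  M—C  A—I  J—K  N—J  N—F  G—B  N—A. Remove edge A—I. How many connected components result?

2

Before removal there is 1 component.
A—I is a bridge — removing it separates A's side from I's side.
After removal: 2 components.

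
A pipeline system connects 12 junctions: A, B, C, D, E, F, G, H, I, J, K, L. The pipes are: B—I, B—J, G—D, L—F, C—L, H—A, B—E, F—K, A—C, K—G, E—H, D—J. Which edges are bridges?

B-I

The edges on the cycle B-E-H-A-C-L-F-K-G-D-J-B are not bridges since each lies on that cycle.
But removing B—I disconnects B from I — this is a bridge.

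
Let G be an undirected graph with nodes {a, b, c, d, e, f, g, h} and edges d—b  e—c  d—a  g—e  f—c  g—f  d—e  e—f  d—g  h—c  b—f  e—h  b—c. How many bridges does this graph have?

The edges on the cycle d-g-f-e-d are not bridges since each lies on that cycle.
But removing d—a disconnects d from a — this is a bridge.

1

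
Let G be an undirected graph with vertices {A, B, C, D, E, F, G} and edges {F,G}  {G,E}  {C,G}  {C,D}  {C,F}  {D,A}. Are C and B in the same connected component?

No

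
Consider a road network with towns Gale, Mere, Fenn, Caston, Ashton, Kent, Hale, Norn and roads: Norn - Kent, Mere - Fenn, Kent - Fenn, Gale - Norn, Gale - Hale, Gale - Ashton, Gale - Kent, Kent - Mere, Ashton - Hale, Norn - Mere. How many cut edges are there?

0

The edges on the cycle Gale-Ashton-Hale-Gale are not bridges since each lies on that cycle.
Every edge lies on some cycle, so there are no bridges.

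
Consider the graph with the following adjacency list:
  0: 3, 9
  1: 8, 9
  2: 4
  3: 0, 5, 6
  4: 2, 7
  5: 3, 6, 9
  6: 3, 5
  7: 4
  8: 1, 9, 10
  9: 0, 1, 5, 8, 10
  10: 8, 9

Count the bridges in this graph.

2

The edges on the cycle 9-10-8-9 are not bridges since each lies on that cycle.
But removing 7-4 disconnects 7 from 4; removing 4-2 disconnects 4 from 2 — these are bridges.
That makes 2 bridges.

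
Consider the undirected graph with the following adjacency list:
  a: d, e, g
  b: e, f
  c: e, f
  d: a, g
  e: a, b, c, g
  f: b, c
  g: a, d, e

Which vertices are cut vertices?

e

Removing e increases the component count from 1 to 2, so e is a cut vertex.
By contrast removing c leaves 1 component; it is not a cut vertex. No other vertex is a cut vertex either.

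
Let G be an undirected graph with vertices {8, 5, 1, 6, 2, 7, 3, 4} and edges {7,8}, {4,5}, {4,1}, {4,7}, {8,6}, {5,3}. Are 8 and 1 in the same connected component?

From 8 we can reach 1, 3, 4, 5, 6, 7, 8, which includes 1.

Yes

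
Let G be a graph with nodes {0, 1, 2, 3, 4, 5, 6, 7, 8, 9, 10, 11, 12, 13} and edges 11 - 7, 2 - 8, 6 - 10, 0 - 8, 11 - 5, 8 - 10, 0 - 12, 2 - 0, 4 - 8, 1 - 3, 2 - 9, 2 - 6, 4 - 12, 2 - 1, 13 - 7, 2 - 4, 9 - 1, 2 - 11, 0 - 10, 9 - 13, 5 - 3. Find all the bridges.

none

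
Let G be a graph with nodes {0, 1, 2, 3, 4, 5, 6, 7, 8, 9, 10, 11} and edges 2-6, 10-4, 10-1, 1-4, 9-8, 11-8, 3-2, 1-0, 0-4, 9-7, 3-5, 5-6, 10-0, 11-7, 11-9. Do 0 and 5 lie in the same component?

The component containing 0 is {0, 1, 4, 10}, and 5 is not in it.

No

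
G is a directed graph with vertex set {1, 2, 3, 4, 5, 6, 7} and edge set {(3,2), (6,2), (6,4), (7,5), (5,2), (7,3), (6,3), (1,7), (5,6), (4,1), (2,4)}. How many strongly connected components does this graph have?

1

{1, 2, 3, 4, 5, 6, 7} are all mutually reachable — one SCC of size 7.
That gives 1 strongly connected component.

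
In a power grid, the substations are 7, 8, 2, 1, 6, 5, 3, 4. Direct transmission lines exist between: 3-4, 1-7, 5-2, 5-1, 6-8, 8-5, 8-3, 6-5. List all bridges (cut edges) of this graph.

The edges on the cycle 6-8-5-6 are not bridges since each lies on that cycle.
But removing 3-4 disconnects 3 from 4; removing 5-1 disconnects 5 from 1; removing 5-2 disconnects 5 from 2; removing 1-7 disconnects 1 from 7 — these are bridges.
In total 5 edges are bridges.

1-5, 1-7, 2-5, 3-4, 3-8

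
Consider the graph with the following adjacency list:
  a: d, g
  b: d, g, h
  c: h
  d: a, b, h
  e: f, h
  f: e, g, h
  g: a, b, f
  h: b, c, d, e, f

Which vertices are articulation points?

h

Removing h increases the component count from 1 to 2, so h is a cut vertex.
By contrast removing c leaves 1 component; it is not a cut vertex. No other vertex is a cut vertex either.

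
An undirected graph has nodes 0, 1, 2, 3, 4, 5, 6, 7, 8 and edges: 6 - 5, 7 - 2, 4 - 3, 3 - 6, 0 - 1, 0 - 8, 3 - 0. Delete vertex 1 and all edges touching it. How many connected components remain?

With 1 gone, the remaining components are: {2, 7}; {0, 3, 4, 5, 6, 8}.
That is 2 components.

2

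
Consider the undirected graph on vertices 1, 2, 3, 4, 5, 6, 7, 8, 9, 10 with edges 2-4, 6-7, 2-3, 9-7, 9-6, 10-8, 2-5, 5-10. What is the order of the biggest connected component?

6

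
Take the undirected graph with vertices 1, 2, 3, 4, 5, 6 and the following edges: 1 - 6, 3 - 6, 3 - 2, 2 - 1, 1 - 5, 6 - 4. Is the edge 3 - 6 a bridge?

No

After removing 3 - 6, the path 3-2-1-6 still connects them, so the edge is not a bridge.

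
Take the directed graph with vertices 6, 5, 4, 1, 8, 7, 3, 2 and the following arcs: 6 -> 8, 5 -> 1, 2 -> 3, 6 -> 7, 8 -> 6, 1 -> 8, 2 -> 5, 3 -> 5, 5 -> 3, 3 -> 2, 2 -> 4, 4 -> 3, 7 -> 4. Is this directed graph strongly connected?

From 8 we can reach every vertex (1, 2, 3, 4, 5, 6, 7, 8), and every vertex can reach 8 (1, 2, 3, 4, 5, 6, 7, 8). So the whole graph is one strongly connected component.

Yes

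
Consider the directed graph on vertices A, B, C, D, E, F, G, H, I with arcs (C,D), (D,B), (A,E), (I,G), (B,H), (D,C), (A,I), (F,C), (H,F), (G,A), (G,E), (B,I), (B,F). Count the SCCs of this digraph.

{B, C, D, F, H} are all mutually reachable — one SCC of size 5.
{A, G, I} are all mutually reachable — one SCC of size 3.
{E} is an SCC by itself.
That gives 3 strongly connected components.

3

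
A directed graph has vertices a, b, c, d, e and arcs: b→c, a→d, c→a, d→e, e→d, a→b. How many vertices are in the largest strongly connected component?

{a, b, c} are all mutually reachable — one SCC of size 3.
{d, e} are all mutually reachable — one SCC of size 2.
The largest has 3 vertices.

3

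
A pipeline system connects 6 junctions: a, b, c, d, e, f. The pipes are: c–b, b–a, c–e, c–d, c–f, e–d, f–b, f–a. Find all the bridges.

The edges on the cycle c-e-d-c are not bridges since each lies on that cycle.
Every edge lies on some cycle, so there are no bridges.

none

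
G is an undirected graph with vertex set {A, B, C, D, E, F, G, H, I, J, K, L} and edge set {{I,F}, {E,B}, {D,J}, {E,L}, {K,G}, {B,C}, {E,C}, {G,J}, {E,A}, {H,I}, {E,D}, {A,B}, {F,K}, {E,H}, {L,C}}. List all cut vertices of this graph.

Removing E increases the component count from 1 to 2, so E is a cut vertex.
By contrast removing F leaves 1 component; it is not a cut vertex. No other vertex is a cut vertex either.

E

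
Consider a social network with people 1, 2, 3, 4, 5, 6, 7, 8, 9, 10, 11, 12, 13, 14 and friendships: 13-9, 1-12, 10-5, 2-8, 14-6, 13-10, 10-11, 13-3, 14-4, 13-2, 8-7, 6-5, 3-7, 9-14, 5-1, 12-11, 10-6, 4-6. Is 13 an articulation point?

Deleting 13 raises the number of components from 1 to 2, so 13 is a cut vertex.

Yes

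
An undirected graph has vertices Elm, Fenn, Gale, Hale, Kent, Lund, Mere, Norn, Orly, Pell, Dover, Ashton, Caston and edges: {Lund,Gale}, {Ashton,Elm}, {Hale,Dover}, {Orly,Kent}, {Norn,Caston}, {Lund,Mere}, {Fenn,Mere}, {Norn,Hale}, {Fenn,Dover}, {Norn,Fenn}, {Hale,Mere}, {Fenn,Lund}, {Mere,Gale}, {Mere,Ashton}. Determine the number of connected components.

3

Pell is isolated — a component by itself.
Starting from Kent we can reach Kent, Orly. That is one component of size 2.
Starting from Elm we can reach Elm, Fenn, Gale, Hale, Lund, Mere, Norn, Dover, Ashton, Caston. That is one component of size 10.
Total: 3 components.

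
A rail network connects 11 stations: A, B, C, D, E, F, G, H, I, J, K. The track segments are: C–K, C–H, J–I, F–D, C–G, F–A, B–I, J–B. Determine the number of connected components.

4

E is isolated — a component by itself.
Starting from B we can reach B, I, J. That is one component of size 3.
Starting from A we can reach A, D, F. That is one component of size 3.
Starting from C we can reach C, G, H, K. That is one component of size 4.
Total: 4 components.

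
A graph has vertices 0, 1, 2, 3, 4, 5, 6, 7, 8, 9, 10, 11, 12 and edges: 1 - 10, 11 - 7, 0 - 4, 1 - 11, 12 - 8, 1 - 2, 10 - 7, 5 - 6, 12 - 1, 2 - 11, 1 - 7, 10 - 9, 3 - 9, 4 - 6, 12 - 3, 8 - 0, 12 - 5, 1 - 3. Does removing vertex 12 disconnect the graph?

Yes

Deleting 12 raises the number of components from 1 to 2, so 12 is a cut vertex.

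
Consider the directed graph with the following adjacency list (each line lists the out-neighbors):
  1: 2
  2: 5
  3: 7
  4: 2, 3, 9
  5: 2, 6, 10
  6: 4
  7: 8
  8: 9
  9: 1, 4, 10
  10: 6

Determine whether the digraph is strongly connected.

Yes

From 1 we can reach every vertex (1, 2, 3, 4, 5, 6, 7, 8, 9, 10), and every vertex can reach 1 (1, 2, 3, 4, 5, 6, 7, 8, 9, 10). So the whole graph is one strongly connected component.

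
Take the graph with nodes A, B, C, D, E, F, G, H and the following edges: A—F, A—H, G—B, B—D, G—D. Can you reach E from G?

No

The component containing G is {B, D, G}, and E is not in it.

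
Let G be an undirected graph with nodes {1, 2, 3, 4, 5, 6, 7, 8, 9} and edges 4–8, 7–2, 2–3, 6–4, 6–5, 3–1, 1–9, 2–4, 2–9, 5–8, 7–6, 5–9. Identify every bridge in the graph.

The edges on the cycle 2-3-1-9-2 are not bridges since each lies on that cycle.
Every edge lies on some cycle, so there are no bridges.

none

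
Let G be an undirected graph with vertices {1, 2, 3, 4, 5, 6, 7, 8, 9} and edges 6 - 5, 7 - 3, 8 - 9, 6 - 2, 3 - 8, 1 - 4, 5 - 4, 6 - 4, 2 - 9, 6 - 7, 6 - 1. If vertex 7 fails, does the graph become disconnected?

Deleting 7 leaves 1 component (was 1) (its neighbors 3, 6 remain connected to each other), so 7 is not a cut vertex.

No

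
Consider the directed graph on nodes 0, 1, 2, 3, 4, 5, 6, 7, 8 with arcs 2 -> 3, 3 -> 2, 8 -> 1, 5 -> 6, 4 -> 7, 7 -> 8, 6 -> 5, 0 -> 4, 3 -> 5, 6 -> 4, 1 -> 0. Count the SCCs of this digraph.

3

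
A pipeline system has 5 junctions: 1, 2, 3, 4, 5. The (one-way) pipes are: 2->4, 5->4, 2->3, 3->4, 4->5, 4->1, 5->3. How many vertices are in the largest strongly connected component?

3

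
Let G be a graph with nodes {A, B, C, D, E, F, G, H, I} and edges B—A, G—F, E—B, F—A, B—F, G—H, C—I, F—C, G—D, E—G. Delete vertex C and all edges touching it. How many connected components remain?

2

With C gone, the remaining components are: {I}; {A, B, D, E, F, G, H}.
That is 2 components.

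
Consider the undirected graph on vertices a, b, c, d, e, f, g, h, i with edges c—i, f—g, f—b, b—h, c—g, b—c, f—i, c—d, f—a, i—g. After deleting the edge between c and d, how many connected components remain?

Before removal there are 2 components.
c—d is a bridge — removing it separates c's side from d's side.
After removal: 3 components.

3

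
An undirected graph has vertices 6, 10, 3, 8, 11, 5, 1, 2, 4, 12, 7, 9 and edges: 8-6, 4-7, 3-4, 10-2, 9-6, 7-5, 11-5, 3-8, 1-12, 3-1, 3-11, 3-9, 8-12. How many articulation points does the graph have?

Removing 3 increases the component count from 2 to 3, so 3 is a cut vertex.
By contrast removing 9 leaves 2 components; it is not a cut vertex. No other vertex is a cut vertex either.

1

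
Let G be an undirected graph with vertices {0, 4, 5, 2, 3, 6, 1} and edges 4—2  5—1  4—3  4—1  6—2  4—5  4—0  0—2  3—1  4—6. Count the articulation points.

Removing 4 increases the component count from 1 to 2, so 4 is a cut vertex.
By contrast removing 5 leaves 1 component; it is not a cut vertex. No other vertex is a cut vertex either.

1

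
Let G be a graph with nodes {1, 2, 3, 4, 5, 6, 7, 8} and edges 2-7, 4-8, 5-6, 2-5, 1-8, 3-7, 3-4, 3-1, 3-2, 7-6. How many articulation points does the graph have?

1

Removing 3 increases the component count from 1 to 2, so 3 is a cut vertex.
By contrast removing 7 leaves 1 component; it is not a cut vertex. No other vertex is a cut vertex either.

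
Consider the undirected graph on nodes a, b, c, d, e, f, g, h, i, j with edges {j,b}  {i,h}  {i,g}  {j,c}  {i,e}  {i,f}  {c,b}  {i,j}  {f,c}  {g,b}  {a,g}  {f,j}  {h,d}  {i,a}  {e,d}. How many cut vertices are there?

Removing i increases the component count from 1 to 2, so i is a cut vertex.
By contrast removing g leaves 1 component; it is not a cut vertex. No other vertex is a cut vertex either.

1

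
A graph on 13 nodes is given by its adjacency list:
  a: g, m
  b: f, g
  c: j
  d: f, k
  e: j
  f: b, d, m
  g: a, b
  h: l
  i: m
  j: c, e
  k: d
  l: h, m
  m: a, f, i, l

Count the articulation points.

Removing d increases the component count from 2 to 3, so d is a cut vertex.
Removing f increases the component count from 2 to 3, so f is a cut vertex.
Removing j increases the component count from 2 to 3, so j is a cut vertex.
Likewise l, m are cut vertices.
By contrast removing h leaves 2 components; it is not a cut vertex. No other vertex is a cut vertex either.

5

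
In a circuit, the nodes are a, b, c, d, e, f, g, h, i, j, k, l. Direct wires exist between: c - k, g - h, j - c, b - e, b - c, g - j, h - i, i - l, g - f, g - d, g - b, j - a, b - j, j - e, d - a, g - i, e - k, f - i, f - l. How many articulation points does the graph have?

1

Removing g increases the component count from 1 to 2, so g is a cut vertex.
By contrast removing j leaves 1 component; it is not a cut vertex. No other vertex is a cut vertex either.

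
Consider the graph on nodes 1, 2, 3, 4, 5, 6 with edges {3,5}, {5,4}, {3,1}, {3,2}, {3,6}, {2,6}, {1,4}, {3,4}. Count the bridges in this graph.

0

The edges on the cycle 3-2-6-3 are not bridges since each lies on that cycle.
Every edge lies on some cycle, so there are no bridges.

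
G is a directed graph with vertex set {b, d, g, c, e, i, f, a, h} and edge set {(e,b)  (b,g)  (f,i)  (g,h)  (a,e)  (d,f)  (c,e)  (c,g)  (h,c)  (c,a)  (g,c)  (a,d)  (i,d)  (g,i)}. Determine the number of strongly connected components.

2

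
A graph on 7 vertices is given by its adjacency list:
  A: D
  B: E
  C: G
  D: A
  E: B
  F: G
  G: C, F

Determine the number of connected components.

3

Starting from A we can reach A, D. That is one component of size 2.
Starting from B we can reach B, E. That is one component of size 2.
Starting from C we can reach C, F, G. That is one component of size 3.
Total: 3 components.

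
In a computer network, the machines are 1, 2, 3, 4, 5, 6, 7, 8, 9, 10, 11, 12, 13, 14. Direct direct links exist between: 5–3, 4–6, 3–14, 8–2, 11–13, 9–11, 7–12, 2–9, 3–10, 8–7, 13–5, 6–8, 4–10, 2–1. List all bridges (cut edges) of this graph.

1-2, 12-7, 14-3, 7-8

The edges on the cycle 4-6-8-2-9-11-13-5-3-10-4 are not bridges since each lies on that cycle.
But removing 3–14 disconnects 3 from 14; removing 7–12 disconnects 7 from 12; removing 1–2 disconnects 1 from 2; removing 8–7 disconnects 8 from 7 — these are bridges.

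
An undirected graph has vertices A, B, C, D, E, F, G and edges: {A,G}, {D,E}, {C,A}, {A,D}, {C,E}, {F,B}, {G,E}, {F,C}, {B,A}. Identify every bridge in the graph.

none

The edges on the cycle F-B-A-C-F are not bridges since each lies on that cycle.
Every edge lies on some cycle, so there are no bridges.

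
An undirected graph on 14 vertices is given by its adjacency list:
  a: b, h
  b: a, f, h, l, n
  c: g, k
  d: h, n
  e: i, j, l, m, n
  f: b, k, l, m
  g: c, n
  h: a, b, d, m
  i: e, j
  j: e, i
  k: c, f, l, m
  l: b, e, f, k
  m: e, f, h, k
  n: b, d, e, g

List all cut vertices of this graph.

e

Removing e increases the component count from 1 to 2, so e is a cut vertex.
By contrast removing m leaves 1 component; it is not a cut vertex. No other vertex is a cut vertex either.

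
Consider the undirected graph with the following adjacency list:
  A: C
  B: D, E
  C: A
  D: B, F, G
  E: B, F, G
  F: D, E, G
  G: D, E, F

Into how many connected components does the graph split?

2

Starting from A we can reach A, C. That is one component of size 2.
Starting from B we can reach B, D, E, F, G. That is one component of size 5.
Total: 2 components.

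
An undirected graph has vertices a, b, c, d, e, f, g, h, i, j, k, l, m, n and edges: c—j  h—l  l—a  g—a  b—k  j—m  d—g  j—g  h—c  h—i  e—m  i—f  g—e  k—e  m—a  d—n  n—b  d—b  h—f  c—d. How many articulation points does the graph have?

Removing h increases the component count from 1 to 2, so h is a cut vertex.
By contrast removing f leaves 1 component; it is not a cut vertex. No other vertex is a cut vertex either.

1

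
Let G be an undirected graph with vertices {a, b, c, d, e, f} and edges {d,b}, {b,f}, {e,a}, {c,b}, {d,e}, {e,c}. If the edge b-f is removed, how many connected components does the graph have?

2

Before removal there is 1 component.
b-f is a bridge — removing it separates b's side from f's side.
After removal: 2 components.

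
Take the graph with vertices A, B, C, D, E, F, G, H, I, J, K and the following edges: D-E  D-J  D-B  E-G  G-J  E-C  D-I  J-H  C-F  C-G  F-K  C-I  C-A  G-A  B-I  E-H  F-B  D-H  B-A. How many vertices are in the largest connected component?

11

Starting from A we can reach A, B, C, D, E, F, G, H, I, J, K. That is one component of size 11.
The largest has 11 vertices.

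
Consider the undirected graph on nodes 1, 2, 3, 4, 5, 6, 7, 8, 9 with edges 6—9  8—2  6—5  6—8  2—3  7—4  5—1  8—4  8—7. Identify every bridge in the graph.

1-5, 2-3, 2-8, 5-6, 6-8, 6-9

The edges on the cycle 8-7-4-8 are not bridges since each lies on that cycle.
But removing 8—6 disconnects 8 from 6; removing 9—6 disconnects 9 from 6; removing 6—5 disconnects 6 from 5; removing 2—8 disconnects 2 from 8 — these are bridges.
In total 6 edges are bridges.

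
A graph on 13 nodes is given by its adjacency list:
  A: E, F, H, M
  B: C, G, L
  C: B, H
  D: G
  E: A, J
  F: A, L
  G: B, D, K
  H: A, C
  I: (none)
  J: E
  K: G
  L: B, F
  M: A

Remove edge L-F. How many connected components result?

L and F are still connected via L-B-C-H-A-F, so the component count stays at 2.

2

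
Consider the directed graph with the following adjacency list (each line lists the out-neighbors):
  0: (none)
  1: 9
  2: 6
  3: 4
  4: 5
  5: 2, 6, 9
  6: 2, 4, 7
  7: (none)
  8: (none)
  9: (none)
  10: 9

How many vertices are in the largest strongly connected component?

4

{2, 4, 5, 6} are all mutually reachable — one SCC of size 4.
{10} is an SCC by itself.
{3} is an SCC by itself.
{8} is an SCC by itself.
{1} is an SCC by itself.
(and 3 more singleton SCCs)
The largest has 4 vertices.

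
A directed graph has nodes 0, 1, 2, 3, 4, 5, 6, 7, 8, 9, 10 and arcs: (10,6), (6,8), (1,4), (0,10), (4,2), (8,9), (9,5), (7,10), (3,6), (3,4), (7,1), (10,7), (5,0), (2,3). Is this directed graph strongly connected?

From 8 we can reach every vertex (0, 1, 2, 3, 4, 5, 6, 7, 8, 9, 10), and every vertex can reach 8 (0, 1, 2, 3, 4, 5, 6, 7, 8, 9, 10). So the whole graph is one strongly connected component.

Yes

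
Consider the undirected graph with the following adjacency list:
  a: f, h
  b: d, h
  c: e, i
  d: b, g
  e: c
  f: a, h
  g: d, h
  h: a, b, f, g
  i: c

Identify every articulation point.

c, h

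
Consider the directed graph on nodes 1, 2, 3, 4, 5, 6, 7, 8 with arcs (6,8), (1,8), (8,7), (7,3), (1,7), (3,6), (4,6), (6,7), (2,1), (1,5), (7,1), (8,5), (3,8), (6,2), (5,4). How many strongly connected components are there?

{1, 2, 3, 4, 5, 6, 7, 8} are all mutually reachable — one SCC of size 8.
That gives 1 strongly connected component.

1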